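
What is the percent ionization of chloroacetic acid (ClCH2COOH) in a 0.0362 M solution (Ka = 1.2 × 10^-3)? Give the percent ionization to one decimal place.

ClCH2COOH ⇌ ClCH2COO- + H+; let x = [H+] at equilibrium.
Ka = x²/(C₀ − x); solving the quadratic gives x = 6.02 × 10^-3 M.
Fraction ionized = 6.02 × 10^-3 / 0.0362 = 0.1663 → 16.6%

16.6%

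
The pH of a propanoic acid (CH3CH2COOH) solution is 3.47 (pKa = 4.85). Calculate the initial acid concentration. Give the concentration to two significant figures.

C₀ = 8.5 × 10^-3 M

[H+] = 10^(-3.47) = 3.39 × 10^-4 M = x
Ka = 10^(−4.85) = 1.41 × 10^-5
Ka = x²/(C₀ − x) ⇒ C₀ = x + x²/Ka
C₀ = 3.39 × 10^-4 + (3.39 × 10^-4)²/(1.41 × 10^-5) = 8.49 × 10^-3 M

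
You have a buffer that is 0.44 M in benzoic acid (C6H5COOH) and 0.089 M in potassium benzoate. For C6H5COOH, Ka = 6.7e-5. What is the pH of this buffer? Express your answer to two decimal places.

pH = 3.48

pKa = −log(6.7 × 10^-5) = 4.174
pH = pKa + log([A⁻]/[HA]) = 4.174 + log(0.089/0.44)
pH = 4.174 + (-0.694) = 3.48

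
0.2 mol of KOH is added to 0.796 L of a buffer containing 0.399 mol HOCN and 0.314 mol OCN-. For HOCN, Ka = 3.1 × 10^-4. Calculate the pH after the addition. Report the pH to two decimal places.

pH = 3.92

After neutralization: n(HOCN) = 0.199 mol, n(OCN-) = 0.514 mol.
pKa = −log(3.1 × 10^-4) = 3.509
pH = pKa + log([A⁻]/[HA]) = 3.509 + log(0.514/0.199) = 3.509 +0.412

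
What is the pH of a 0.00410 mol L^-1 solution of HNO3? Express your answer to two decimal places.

pH = 2.39

HNO3 is a strong acid and dissociates completely, so [H+] = 0.00410 M.
pH = -log(0.0041) = 2.39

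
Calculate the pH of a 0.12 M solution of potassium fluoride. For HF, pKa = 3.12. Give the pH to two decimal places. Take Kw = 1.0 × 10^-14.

pH = 8.10

F- is the conjugate base of the weak acid HF.
Ka = 10^(−3.12) = 7.59 × 10^-4
Kb = Kw/Ka = 1.0×10^-14 / 7.59 × 10^-4 = 1.32 × 10^-11
From the ICE table, Kb = x²/(0.12 − x) = 1.32 × 10^-11.
Assume x ≪ 0.12: x ≈ √(1.32 × 10^-11 × 0.12) = 1.26 × 10^-6 M
Check: 0.001% ionized — well under 5%, approximation valid.
pOH = −log(1.26 × 10^-6) = 5.90; pH = 14.00 − 5.90 = 8.10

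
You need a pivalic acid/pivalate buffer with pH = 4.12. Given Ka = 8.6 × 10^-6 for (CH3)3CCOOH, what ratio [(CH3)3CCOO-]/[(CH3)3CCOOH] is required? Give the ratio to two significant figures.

pKa = -log(8.6 × 10^-6) = 5.066
pH = pKa + log(r) ⇒ log(r) = 4.12 − 5.066 = -0.946
r = [(CH3)3CCOO-]/[(CH3)3CCOOH] = 10^(-0.946) = 0.113

ratio = 0.11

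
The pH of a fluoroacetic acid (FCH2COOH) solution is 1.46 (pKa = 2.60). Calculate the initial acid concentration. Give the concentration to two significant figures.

C₀ = 5.1 × 10^-1 M

[H+] = 10^(-1.46) = 3.47 × 10^-2 M = x
Ka = 10^(−2.60) = 2.51 × 10^-3
Ka = x²/(C₀ − x) ⇒ C₀ = x + x²/Ka
C₀ = 3.47 × 10^-2 + (3.47 × 10^-2)²/(2.51 × 10^-3) = 5.14 × 10^-1 M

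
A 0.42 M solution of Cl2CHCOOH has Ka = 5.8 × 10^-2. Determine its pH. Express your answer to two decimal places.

Cl2CHCOOH ⇌ Cl2CHCOO- + H+
Ka = x²/(0.42 − x) = 5.8 × 10^-2
Here C₀/Ka ≈ 7.24, so the small-x approximation fails. Use the quadratic:
x = (−Ka + √(Ka² + 4·Ka·C₀))/2 = 1.30 × 10^-1 M
pH = −log(1.30 × 10^-1) = 0.89

pH = 0.89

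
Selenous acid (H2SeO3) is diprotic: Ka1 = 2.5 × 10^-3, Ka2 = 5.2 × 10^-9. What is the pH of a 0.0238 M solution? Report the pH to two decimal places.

pH = 2.18

Ka1 ≫ Ka2, so treat the first dissociation as the only significant source of H+.
Ka1 = x²/(0.0238 − x) = 2.5 × 10^-3
Solving the quadratic: x = (−Ka1 + √(Ka1² + 4·Ka1·C₀))/2 = 6.56 × 10^-3 M
pH = −log(6.56 × 10^-3) = 2.18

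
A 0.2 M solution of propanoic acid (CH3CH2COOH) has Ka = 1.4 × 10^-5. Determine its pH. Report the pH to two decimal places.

pH = 2.78

CH3CH2COOH ⇌ CH3CH2COO- + H+
Let x = [H+] at equilibrium. Ka = x²/(0.2 − x).
Neglecting x in the denominator: x = √(1.4 × 10^-5 × 0.2) = 1.67 × 10^-3 M
pH = −log(1.67 × 10^-3) = 2.78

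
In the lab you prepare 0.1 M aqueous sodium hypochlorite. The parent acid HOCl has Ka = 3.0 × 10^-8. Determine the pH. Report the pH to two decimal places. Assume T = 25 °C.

pH = 10.26

OCl- is the conjugate base of the weak acid HOCl.
Kb = Kw/Ka = 1.0×10^-14 / 3.0 × 10^-8 = 3.33 × 10^-7
Kb = x²/(0.1 − x) = 3.33 × 10^-7
Since Kb ≪ C₀, x ≈ √(Kb·C₀) = 1.82 × 10^-4 M.
Check: 0.18% ionized — well under 5%, approximation valid.
pOH = −log(1.82 × 10^-4) = 3.74; pH = 14.00 − 3.74 = 10.26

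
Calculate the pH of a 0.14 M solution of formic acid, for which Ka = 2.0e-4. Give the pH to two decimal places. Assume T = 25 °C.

pH = 2.28

HCOOH ⇌ HCOO- + H+
From the ICE table, Ka = x²/(0.14 − x) = 2.0 × 10^-4.
Since Ka ≪ C₀, x ≈ √(Ka·C₀) = 5.29 × 10^-3 M.
Check: 3.8% ionized — well under 5%, approximation valid.
pH = −log(5.29 × 10^-3) = 2.28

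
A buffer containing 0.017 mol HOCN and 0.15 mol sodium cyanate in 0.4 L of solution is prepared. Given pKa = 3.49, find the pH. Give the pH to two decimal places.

pH = 4.44

pH = pKa + log([A⁻]/[HA]) = 3.49 + log(0.15/0.017)
pH = 3.49 + (+0.946) = 4.44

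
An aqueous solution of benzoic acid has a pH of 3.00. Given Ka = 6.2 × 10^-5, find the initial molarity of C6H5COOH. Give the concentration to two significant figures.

C₀ = 1.7 × 10^-2 M

[H+] = 10^(-3.00) = 1.00 × 10^-3 M = x
Ka = x²/(C₀ − x) ⇒ C₀ = x + x²/Ka
C₀ = 1.00 × 10^-3 + (1.00 × 10^-3)²/(6.2 × 10^-5) = 1.71 × 10^-2 M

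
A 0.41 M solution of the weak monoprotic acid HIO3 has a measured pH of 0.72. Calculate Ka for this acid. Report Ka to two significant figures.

Ka = 1.7 × 10^-1

[H+] = 10^(-0.72) = 1.91 × 10^-1 M
At equilibrium [HA] = 0.41 − 1.91 × 10^-1 = 2.19 × 10^-1 M
Ka = [H+][A-]/[HA] = (1.91 × 10^-1)² / 2.19 × 10^-1 = 1.7 × 10^-1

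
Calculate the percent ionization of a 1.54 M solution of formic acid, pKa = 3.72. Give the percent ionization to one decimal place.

1.1%

HCOOH ⇌ HCOO- + H+; let x = [H+] at equilibrium.
Ka = 10^(−3.72) = 1.91 × 10^-4
x ≈ √(Ka·C₀) = √(1.91 × 10^-4 × 1.54) = 1.72 × 10^-2 M
Fraction ionized = 1.72 × 10^-2 / 1.54 = 0.0112 → 1.1%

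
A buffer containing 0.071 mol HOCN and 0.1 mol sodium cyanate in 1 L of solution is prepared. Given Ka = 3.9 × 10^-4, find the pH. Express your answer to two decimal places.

pH = 3.56

pKa = −log(3.9 × 10^-4) = 3.409
Using pH = pKa + log([base]/[acid]) with [base]/[acid] = 0.1/0.071:
pH = 3.409 + (+0.149) = 3.56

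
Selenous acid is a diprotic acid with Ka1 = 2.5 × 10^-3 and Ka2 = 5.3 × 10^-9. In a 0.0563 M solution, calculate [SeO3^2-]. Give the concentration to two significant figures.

5.3 × 10^-9 M

First ionization gives [H+] ≈ [HSeO3-] = 1.07 × 10^-2 M.
Second step: Ka2 = [H+][SeO3^2-]/[HSeO3-] ≈ [SeO3^2-] (since [H+] ≈ [HSeO3-]).
So [SeO3^2-] ≈ Ka2.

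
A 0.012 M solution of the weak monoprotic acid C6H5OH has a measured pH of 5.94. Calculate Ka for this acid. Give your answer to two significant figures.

[H+] = 10^(-5.94) = 1.15 × 10^-6 M
At equilibrium [HA] = 0.012 − 1.15 × 10^-6 = 1.20 × 10^-2 M
Ka = [H+][A-]/[HA] = (1.15 × 10^-6)² / 1.20 × 10^-2 = 1.1 × 10^-10

Ka = 1.1 × 10^-10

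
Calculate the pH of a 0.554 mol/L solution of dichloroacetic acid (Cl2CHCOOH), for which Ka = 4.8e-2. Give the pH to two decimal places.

Cl2CHCOOH ⇌ Cl2CHCOO- + H+
From the ICE table, Ka = x²/(0.554 − x) = 4.8 × 10^-2.
Here C₀/Ka ≈ 11.5, so the small-x approximation fails. Use the quadratic:
x = [−0.048 + √(0.048² + 0.106)]/2 = 1.41 × 10^-1 M
pH = −log(1.41 × 10^-1) = 0.85

pH = 0.85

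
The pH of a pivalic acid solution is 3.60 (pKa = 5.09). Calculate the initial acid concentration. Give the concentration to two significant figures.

[H+] = 10^(-3.60) = 2.51 × 10^-4 M = x
Ka = 10^(−5.09) = 8.13 × 10^-6
Ka = x²/(C₀ − x) ⇒ C₀ = x + x²/Ka
C₀ = 2.51 × 10^-4 + (2.51 × 10^-4)²/(8.13 × 10^-6) = 8.00 × 10^-3 M

C₀ = 8.0 × 10^-3 M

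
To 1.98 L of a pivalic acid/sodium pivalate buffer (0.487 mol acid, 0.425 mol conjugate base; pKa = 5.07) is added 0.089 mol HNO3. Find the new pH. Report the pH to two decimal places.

After neutralization: n((CH3)3CCOOH) = 0.576 mol, n((CH3)3CCOO-) = 0.336 mol.
pH = pKa + log([A⁻]/[HA]) = 5.07 + log(0.336/0.576) = 5.07 -0.234

pH = 4.84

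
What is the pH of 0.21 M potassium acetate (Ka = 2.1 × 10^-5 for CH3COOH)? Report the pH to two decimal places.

pH = 9.00

CH3COO- is the conjugate base of the weak acid CH3COOH.
Kb = Kw/Ka = 1.0×10^-14 / 2.1 × 10^-5 = 4.76 × 10^-10
From the ICE table, Kb = [OH-]²/(0.21 − [OH-]) = 4.76 × 10^-10.
Since Kb ≪ C₀, [OH-] ≈ √(Kb·C₀) = 1.00 × 10^-5 M.
pOH = 5.00, so pH = 14.00 − pOH = 9.00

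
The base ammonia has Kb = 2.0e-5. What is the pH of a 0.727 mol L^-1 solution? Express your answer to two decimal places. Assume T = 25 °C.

pH = 11.58

NH3 + H2O ⇌ NH4+ + OH-
Kb = [OH-]²/(0.727 − [OH-]) = 2.0 × 10^-5
Neglecting [OH-] in the denominator: [OH-] = √(2.0 × 10^-5 × 0.727) = 3.81 × 10^-3 M
Check: 0.52% ionized — well under 5%, approximation valid.
pOH = −log(3.81 × 10^-3) = 2.42; pH = 14.00 − 2.42 = 11.58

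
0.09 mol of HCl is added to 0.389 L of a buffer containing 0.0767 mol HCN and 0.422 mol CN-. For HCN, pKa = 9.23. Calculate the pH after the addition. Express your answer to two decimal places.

pH = 9.53

After neutralization: n(HCN) = 0.167 mol, n(CN-) = 0.332 mol.
pH = pKa + log(n_CN-/n_HCN) = 9.23 + log(0.332/0.167) = 9.23 + (+0.298)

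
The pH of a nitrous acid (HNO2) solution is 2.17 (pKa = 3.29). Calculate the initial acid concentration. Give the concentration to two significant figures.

C₀ = 9.6 × 10^-2 M

[H+] = 10^(-2.17) = 6.76 × 10^-3 M = x
Ka = 10^(−3.29) = 5.13 × 10^-4
Ka = x²/(C₀ − x) ⇒ C₀ = x + x²/Ka
C₀ = 6.76 × 10^-3 + (6.76 × 10^-3)²/(5.13 × 10^-4) = 9.58 × 10^-2 M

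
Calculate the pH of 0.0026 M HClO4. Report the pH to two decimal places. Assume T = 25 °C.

HClO4 is a strong acid and dissociates completely, so [H+] = 0.0026 M.
pH = -log(0.0026) = 2.59

pH = 2.59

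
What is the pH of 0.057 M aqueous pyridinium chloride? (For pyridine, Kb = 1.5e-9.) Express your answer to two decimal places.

C5H5NH+ is the conjugate acid of the weak base C5H5N.
Ka = Kw/Kb = 1.0×10^-14 / 1.5 × 10^-9 = 6.67 × 10^-6
From the ICE table, Ka = [H+]²/(0.057 − [H+]) = 6.67 × 10^-6.
Assume [H+] ≪ 0.057: [H+] ≈ √(6.67 × 10^-6 × 0.057) = 6.17 × 10^-4 M
pH = −log[H+] = −log(6.17 × 10^-4) = 3.21

pH = 3.21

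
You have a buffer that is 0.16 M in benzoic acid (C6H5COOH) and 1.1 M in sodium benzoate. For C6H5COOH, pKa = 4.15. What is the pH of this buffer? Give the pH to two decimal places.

pH = 4.99

Using pH = pKa + log([base]/[acid]) with [base]/[acid] = 1.1/0.16:
pH = 4.15 + (+0.837) = 4.99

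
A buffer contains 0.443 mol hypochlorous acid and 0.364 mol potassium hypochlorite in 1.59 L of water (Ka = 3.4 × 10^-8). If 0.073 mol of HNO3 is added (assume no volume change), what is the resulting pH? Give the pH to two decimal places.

After neutralization: n(HOCl) = 0.516 mol, n(OCl-) = 0.291 mol.
pKa = −log(3.4 × 10^-8) = 7.469
pH = pKa + log(n_OCl-/n_HOCl) = 7.469 + log(0.291/0.516) = 7.469 + (-0.249)

pH = 7.22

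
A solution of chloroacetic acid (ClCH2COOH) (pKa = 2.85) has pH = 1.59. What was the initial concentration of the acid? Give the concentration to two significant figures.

C₀ = 4.9 × 10^-1 M

[H+] = 10^(-1.59) = 2.57 × 10^-2 M = x
Ka = 10^(−2.85) = 1.41 × 10^-3
Ka = x²/(C₀ − x) ⇒ C₀ = x + x²/Ka
C₀ = 2.57 × 10^-2 + (2.57 × 10^-2)²/(1.41 × 10^-3) = 4.94 × 10^-1 M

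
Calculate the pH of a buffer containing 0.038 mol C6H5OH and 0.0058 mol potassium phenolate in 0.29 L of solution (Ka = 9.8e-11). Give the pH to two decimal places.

pKa = −log(9.8 × 10^-11) = 10.009
Using pH = pKa + log([base]/[acid]) with [base]/[acid] = 0.0058/0.038:
pH = 10.009 + (-0.816) = 9.19

pH = 9.19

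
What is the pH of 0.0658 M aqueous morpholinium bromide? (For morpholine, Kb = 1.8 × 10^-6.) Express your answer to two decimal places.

pH = 4.72

C4H8ONH2+ is the conjugate acid of the weak base C4H8ONH.
Ka = Kw/Kb = 1.0×10^-14 / 1.8 × 10^-6 = 5.56 × 10^-9
Let x = [H+] at equilibrium. Ka = x²/(0.0658 − x).
Since Ka ≪ C₀, x ≈ √(Ka·C₀) = 1.91 × 10^-5 M.
Check: 0.029% ionized — well under 5%, approximation valid.
pH = −log(1.91 × 10^-5) = 4.72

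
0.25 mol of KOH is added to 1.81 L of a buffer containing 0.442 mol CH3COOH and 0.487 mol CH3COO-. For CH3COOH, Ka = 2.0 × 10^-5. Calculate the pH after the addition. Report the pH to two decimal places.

After neutralization: n(CH3COOH) = 0.192 mol, n(CH3COO-) = 0.737 mol.
pKa = −log(2.0 × 10^-5) = 4.699
pH = pKa + log(n_CH3COO-/n_CH3COOH) = 4.699 + log(0.737/0.192) = 4.699 + (+0.584)

pH = 5.28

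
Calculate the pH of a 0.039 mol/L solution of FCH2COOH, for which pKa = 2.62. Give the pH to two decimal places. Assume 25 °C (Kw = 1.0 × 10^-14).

pH = 2.07

FCH2COOH ⇌ FCH2COO- + H+
Ka = 10^(−2.62) = 2.40 × 10^-3
From the ICE table, Ka = [H+]²/(0.039 − [H+]) = 2.40 × 10^-3.
Here C₀/Ka ≈ 16.2, so the small-[H+] approximation fails. Use the quadratic:
[H+] = (−Ka + √(Ka² + 4·Ka·C₀))/2 = 8.55 × 10^-3 M
pH = −log(8.55 × 10^-3) = 2.07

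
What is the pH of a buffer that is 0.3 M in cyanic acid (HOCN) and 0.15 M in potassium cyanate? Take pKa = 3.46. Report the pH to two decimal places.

pH = 3.16

Using pH = pKa + log([base]/[acid]) with [base]/[acid] = 0.15/0.3:
pH = 3.46 + (-0.301) = 3.16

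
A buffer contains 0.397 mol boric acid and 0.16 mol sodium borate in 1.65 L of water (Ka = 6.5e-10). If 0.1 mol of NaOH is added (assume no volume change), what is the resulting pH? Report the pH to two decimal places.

After neutralization: n(B(OH)3) = 0.297 mol, n(B(OH)4-) = 0.26 mol.
pKa = −log(6.5 × 10^-10) = 9.187
pH = pKa + log([A⁻]/[HA]) = 9.187 + log(0.26/0.297) = 9.187 -0.058

pH = 9.13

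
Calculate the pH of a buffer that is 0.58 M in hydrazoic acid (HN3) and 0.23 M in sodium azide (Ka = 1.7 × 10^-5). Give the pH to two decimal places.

pH = 4.37

pKa = −log(1.7 × 10^-5) = 4.770
Henderson–Hasselbalch: pH = pKa + log([N3-]/[HN3]) = 4.770 + log(0.23/0.58)
pH = 4.770 + (-0.402) = 4.37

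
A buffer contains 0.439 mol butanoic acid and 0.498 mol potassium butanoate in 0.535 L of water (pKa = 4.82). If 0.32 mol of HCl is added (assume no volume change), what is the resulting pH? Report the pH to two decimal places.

pH = 4.19

Added H+ converts CH3(CH2)2COO- to CH3(CH2)2COOH: CH3(CH2)2COOH → 0.759 mol, CH3(CH2)2COO- → 0.178 mol.
pH = pKa + log([A⁻]/[HA]) = 4.82 + log(0.178/0.759) = 4.82 -0.630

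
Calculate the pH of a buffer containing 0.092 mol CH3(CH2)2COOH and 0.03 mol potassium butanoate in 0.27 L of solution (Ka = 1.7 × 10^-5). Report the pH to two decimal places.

pKa = −log(1.7 × 10^-5) = 4.770
Henderson–Hasselbalch: pH = pKa + log([CH3(CH2)2COO-]/[CH3(CH2)2COOH]) = 4.770 + log(0.03/0.092)
pH = 4.770 + (-0.487) = 4.28

pH = 4.28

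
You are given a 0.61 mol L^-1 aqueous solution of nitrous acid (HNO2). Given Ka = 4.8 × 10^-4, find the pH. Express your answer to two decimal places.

HNO2 ⇌ NO2- + H+
From the ICE table, Ka = [H+]²/(0.61 − [H+]) = 4.8 × 10^-4.
Assume [H+] ≪ 0.61: [H+] ≈ √(4.8 × 10^-4 × 0.61) = 1.71 × 10^-2 M
pH = −log(1.71 × 10^-2) = 1.77

pH = 1.77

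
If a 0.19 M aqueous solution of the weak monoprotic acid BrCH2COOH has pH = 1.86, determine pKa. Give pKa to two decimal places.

[H+] = 10^(-1.86) = 1.38 × 10^-2 M
At equilibrium [HA] = 0.19 − 1.38 × 10^-2 = 1.76 × 10^-1 M
Ka = [H+][A-]/[HA] = (1.38 × 10^-2)² / 1.76 × 10^-1 = 1.08 × 10^-3
pKa = -log(1.08 × 10^-3) = 2.97

pKa = 2.97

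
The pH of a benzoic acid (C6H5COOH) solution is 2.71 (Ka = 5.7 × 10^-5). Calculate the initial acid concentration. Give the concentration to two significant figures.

C₀ = 6.9 × 10^-2 M

[H+] = 10^(-2.71) = 1.95 × 10^-3 M = x
Ka = x²/(C₀ − x) ⇒ C₀ = x + x²/Ka
C₀ = 1.95 × 10^-3 + (1.95 × 10^-3)²/(5.7 × 10^-5) = 6.87 × 10^-2 M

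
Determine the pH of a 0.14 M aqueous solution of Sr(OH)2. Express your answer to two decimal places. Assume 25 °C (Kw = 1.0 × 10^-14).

Sr(OH)2 is a strong base (each formula unit releases 2 OH-); [OH-] = 0.28 M.
pOH = -log(0.28) = 0.55
pH = 14.00 - 0.55 = 13.45

pH = 13.45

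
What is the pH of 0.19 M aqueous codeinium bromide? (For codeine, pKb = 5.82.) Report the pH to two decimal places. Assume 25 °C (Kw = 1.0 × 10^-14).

C18H22NO3+ is the conjugate acid of the weak base C18H21NO3.
Kb = 10^(−5.82) = 1.51 × 10^-6
Ka = Kw/Kb = 1.0×10^-14 / 1.51 × 10^-6 = 6.62 × 10^-9
From the ICE table, Ka = x²/(0.19 − x) = 6.62 × 10^-9.
Neglecting x in the denominator: x = √(6.62 × 10^-9 × 0.19) = 3.55 × 10^-5 M
pH = −log(3.55 × 10^-5) = 4.45

pH = 4.45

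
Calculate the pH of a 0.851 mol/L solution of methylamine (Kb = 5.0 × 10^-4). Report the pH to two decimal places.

CH3NH2 + H2O ⇌ CH3NH3+ + OH-
Kb = x²/(0.851 − x) = 5.0 × 10^-4
Neglecting x in the denominator: x = √(5.0 × 10^-4 × 0.851) = 2.06 × 10^-2 M
pOH = 1.69, so pH = 14.00 − pOH = 12.31

pH = 12.31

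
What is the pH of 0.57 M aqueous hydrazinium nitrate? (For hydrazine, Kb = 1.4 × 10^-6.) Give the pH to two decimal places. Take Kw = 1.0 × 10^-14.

pH = 4.20

N2H5+ is the conjugate acid of the weak base N2H4.
Ka = Kw/Kb = 1.0×10^-14 / 1.4 × 10^-6 = 7.14 × 10^-9
From the ICE table, Ka = x²/(0.57 − x) = 7.14 × 10^-9.
Neglecting x in the denominator: x = √(7.14 × 10^-9 × 0.57) = 6.38 × 10^-5 M
Check: 0.011% ionized — well under 5%, approximation valid.
pH = −log[H+] = −log(6.38 × 10^-5) = 4.20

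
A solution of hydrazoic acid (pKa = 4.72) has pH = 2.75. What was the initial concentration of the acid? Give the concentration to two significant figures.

C₀ = 1.7 × 10^-1 M

[H+] = 10^(-2.75) = 1.78 × 10^-3 M = x
Ka = 10^(−4.72) = 1.91 × 10^-5
Ka = x²/(C₀ − x) ⇒ C₀ = x + x²/Ka
C₀ = 1.78 × 10^-3 + (1.78 × 10^-3)²/(1.91 × 10^-5) = 1.68 × 10^-1 M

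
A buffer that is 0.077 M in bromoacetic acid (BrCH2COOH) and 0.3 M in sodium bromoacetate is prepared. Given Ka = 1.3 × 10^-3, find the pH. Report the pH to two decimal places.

pKa = −log(1.3 × 10^-3) = 2.886
Henderson–Hasselbalch: pH = pKa + log([BrCH2COO-]/[BrCH2COOH]) = 2.886 + log(0.3/0.077)
pH = 2.886 + (+0.591) = 3.48

pH = 3.48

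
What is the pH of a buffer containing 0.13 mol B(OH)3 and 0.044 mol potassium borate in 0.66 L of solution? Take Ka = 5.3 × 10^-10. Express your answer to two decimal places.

pH = 8.81

pKa = −log(5.3 × 10^-10) = 9.276
Henderson–Hasselbalch: pH = pKa + log([B(OH)4-]/[B(OH)3]) = 9.276 + log(0.044/0.13)
pH = 9.276 + (-0.470) = 8.81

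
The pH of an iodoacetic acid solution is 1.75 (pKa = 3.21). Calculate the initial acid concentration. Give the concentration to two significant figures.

[H+] = 10^(-1.75) = 1.78 × 10^-2 M = x
Ka = 10^(−3.21) = 6.17 × 10^-4
Ka = x²/(C₀ − x) ⇒ C₀ = x + x²/Ka
C₀ = 1.78 × 10^-2 + (1.78 × 10^-2)²/(6.17 × 10^-4) = 5.31 × 10^-1 M

C₀ = 5.3 × 10^-1 M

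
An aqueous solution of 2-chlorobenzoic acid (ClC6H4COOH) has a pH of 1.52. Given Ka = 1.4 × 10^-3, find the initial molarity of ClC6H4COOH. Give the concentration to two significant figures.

[H+] = 10^(-1.52) = 3.02 × 10^-2 M = x
Ka = x²/(C₀ − x) ⇒ C₀ = x + x²/Ka
C₀ = 3.02 × 10^-2 + (3.02 × 10^-2)²/(1.4 × 10^-3) = 6.82 × 10^-1 M

C₀ = 6.8 × 10^-1 M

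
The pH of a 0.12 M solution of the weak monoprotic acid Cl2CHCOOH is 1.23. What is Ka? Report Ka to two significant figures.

Ka = 5.7 × 10^-2

[H+] = 10^(-1.23) = 5.89 × 10^-2 M
At equilibrium [HA] = 0.12 − 5.89 × 10^-2 = 6.11 × 10^-2 M
Ka = [H+][A-]/[HA] = (5.89 × 10^-2)² / 6.11 × 10^-2 = 5.7 × 10^-2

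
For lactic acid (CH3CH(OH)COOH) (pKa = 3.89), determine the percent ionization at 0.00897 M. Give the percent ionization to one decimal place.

CH3CH(OH)COOH ⇌ CH3CH(OH)COO- + H+; let x = [H+] at equilibrium.
Ka = 10^(−3.89) = 1.29 × 10^-4
Solve x² + 0.000129x − 1.16e-06 = 0 → x = 1.01 × 10^-3 M
Fraction ionized = 1.01 × 10^-3 / 0.00897 = 0.1126 → 11.3%

11.3%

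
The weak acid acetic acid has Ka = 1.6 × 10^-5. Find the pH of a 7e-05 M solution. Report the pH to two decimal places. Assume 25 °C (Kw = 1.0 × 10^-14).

pH = 4.58

CH3COOH ⇌ CH3COO- + H+
From the ICE table, Ka = [H+]²/(7e-05 − [H+]) = 1.6 × 10^-5.
Here C₀/Ka ≈ 4.38, so the small-[H+] approximation fails. Use the quadratic:
[H+] = [−1.6e-05 + √(1.6e-05² + 4.48e-09)]/2 = 2.64 × 10^-5 M
pH = −log[H+] = −log(2.64 × 10^-5) = 4.58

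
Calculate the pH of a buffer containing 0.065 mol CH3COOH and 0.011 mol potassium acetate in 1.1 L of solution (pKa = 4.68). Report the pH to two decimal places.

pH = 3.91

Using pH = pKa + log([base]/[acid]) with [base]/[acid] = 0.011/0.065:
pH = 4.68 + (-0.772) = 3.91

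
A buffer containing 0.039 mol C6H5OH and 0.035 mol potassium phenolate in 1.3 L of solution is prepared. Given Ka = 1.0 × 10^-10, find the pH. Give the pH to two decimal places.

pH = 9.95

pKa = −log(1.0 × 10^-10) = 10.000
pH = pKa + log([A⁻]/[HA]) = 10.000 + log(0.035/0.039)
pH = 10.000 + (-0.047) = 9.95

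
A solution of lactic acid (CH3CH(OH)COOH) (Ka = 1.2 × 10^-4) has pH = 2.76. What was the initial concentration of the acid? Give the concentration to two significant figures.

[H+] = 10^(-2.76) = 1.74 × 10^-3 M = x
Ka = x²/(C₀ − x) ⇒ C₀ = x + x²/Ka
C₀ = 1.74 × 10^-3 + (1.74 × 10^-3)²/(1.2 × 10^-4) = 2.70 × 10^-2 M

C₀ = 2.7 × 10^-2 M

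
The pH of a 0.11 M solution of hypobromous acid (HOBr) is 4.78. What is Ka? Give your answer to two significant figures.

Ka = 2.5 × 10^-9

[H+] = 10^(-4.78) = 1.66 × 10^-5 M
At equilibrium [HA] = 0.11 − 1.66 × 10^-5 = 1.10 × 10^-1 M
Ka = [H+][A-]/[HA] = (1.66 × 10^-5)² / 1.10 × 10^-1 = 2.5 × 10^-9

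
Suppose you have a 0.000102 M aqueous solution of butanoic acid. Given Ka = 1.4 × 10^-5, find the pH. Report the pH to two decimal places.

CH3(CH2)2COOH ⇌ CH3(CH2)2COO- + H+
From the ICE table, Ka = [H+]²/(0.000102 − [H+]) = 1.4 × 10^-5.
[H+] is not negligible relative to C₀; solve [H+]² + 1.4e-05·[H+] − 1.43e-09 = 0.
[H+] = [−1.4e-05 + √(1.4e-05² + 5.71e-09)]/2 = 3.14 × 10^-5 M
pH = −log[H+] = −log(3.14 × 10^-5) = 4.50

pH = 4.50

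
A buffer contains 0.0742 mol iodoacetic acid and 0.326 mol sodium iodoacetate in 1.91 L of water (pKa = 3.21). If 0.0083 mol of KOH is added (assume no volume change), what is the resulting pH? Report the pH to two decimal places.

OH- converts ICH2COOH to ICH2COO-: ICH2COOH → 0.0659 mol, ICH2COO- → 0.334 mol.
Henderson–Hasselbalch with mole ratio 0.334/0.0659: pH = 3.21 + (+0.705)

pH = 3.92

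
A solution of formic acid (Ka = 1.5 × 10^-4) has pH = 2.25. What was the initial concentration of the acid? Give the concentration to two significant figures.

[H+] = 10^(-2.25) = 5.62 × 10^-3 M = x
Ka = x²/(C₀ − x) ⇒ C₀ = x + x²/Ka
C₀ = 5.62 × 10^-3 + (5.62 × 10^-3)²/(1.5 × 10^-4) = 2.16 × 10^-1 M

C₀ = 2.2 × 10^-1 M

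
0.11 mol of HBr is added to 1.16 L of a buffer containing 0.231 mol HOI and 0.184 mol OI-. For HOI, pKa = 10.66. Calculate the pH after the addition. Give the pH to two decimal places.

pH = 10.00

After neutralization: n(HOI) = 0.341 mol, n(OI-) = 0.074 mol.
pH = pKa + log([A⁻]/[HA]) = 10.66 + log(0.074/0.341) = 10.66 -0.664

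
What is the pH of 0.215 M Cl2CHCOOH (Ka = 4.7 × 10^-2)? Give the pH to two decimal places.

pH = 1.10

Cl2CHCOOH ⇌ Cl2CHCOO- + H+
From the ICE table, Ka = [H+]²/(0.215 − [H+]) = 4.7 × 10^-2.
Here C₀/Ka ≈ 4.57, so the small-[H+] approximation fails. Use the quadratic:
[H+] = (−Ka + √(Ka² + 4·Ka·C₀))/2 = 7.97 × 10^-2 M
pH = −log(7.97 × 10^-2) = 1.10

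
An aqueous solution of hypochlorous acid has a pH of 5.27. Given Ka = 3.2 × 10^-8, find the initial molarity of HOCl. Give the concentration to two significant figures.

C₀ = 9.1 × 10^-4 M

[H+] = 10^(-5.27) = 5.37 × 10^-6 M = x
Ka = x²/(C₀ − x) ⇒ C₀ = x + x²/Ka
C₀ = 5.37 × 10^-6 + (5.37 × 10^-6)²/(3.2 × 10^-8) = 9.07 × 10^-4 M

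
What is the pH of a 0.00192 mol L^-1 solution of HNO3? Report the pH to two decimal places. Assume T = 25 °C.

HNO3 is a strong acid and dissociates completely, so [H+] = 0.00192 M.
pH = -log(0.00192) = 2.72

pH = 2.72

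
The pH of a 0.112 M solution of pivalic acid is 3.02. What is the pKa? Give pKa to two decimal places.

[H+] = 10^(-3.02) = 9.55 × 10^-4 M
At equilibrium [HA] = 0.112 − 9.55 × 10^-4 = 1.11 × 10^-1 M
Ka = [H+][A-]/[HA] = (9.55 × 10^-4)² / 1.11 × 10^-1 = 8.22 × 10^-6
pKa = -log(8.22 × 10^-6) = 5.09

pKa = 5.09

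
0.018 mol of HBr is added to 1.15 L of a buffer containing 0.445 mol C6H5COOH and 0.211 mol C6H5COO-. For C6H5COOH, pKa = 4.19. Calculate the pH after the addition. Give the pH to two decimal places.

After neutralization: n(C6H5COOH) = 0.463 mol, n(C6H5COO-) = 0.193 mol.
pH = pKa + log([A⁻]/[HA]) = 4.19 + log(0.193/0.463) = 4.19 -0.380

pH = 3.81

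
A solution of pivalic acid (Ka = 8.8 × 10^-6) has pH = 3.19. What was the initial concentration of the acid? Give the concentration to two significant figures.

C₀ = 4.8 × 10^-2 M

[H+] = 10^(-3.19) = 6.46 × 10^-4 M = x
Ka = x²/(C₀ − x) ⇒ C₀ = x + x²/Ka
C₀ = 6.46 × 10^-4 + (6.46 × 10^-4)²/(8.8 × 10^-6) = 4.81 × 10^-2 M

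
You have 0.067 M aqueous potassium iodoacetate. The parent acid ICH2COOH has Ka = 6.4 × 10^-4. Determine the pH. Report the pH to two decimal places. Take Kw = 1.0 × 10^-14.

pH = 8.01

ICH2COO- is the conjugate base of the weak acid ICH2COOH.
Kb = Kw/Ka = 1.0×10^-14 / 6.4 × 10^-4 = 1.56 × 10^-11
Kb = [OH-]²/(0.067 − [OH-]) = 1.56 × 10^-11
Since Kb ≪ C₀, [OH-] ≈ √(Kb·C₀) = 1.02 × 10^-6 M.
pOH = −log(1.02 × 10^-6) = 5.99; pH = 14.00 − 5.99 = 8.01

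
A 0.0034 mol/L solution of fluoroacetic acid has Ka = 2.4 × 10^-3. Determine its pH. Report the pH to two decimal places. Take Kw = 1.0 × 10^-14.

pH = 2.72

FCH2COOH ⇌ FCH2COO- + H+
Let x = [H+] at equilibrium. Ka = x²/(0.0034 − x).
Here C₀/Ka ≈ 1.42, so the small-x approximation fails. Use the quadratic:
x = (−Ka + √(Ka² + 4·Ka·C₀))/2 = 1.90 × 10^-3 M
pH = −log(1.90 × 10^-3) = 2.72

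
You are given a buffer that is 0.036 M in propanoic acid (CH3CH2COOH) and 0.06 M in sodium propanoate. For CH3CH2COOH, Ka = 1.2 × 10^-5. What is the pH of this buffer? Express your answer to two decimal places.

pKa = −log(1.2 × 10^-5) = 4.921
Henderson–Hasselbalch: pH = pKa + log([CH3CH2COO-]/[CH3CH2COOH]) = 4.921 + log(0.06/0.036)
pH = 4.921 + (+0.222) = 5.14

pH = 5.14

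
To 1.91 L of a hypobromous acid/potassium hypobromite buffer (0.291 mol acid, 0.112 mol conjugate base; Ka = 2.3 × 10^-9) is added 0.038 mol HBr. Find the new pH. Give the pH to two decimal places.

pH = 7.99

After neutralization: n(HOBr) = 0.329 mol, n(OBr-) = 0.074 mol.
pKa = −log(2.3 × 10^-9) = 8.638
pH = pKa + log(n_OBr-/n_HOBr) = 8.638 + log(0.074/0.329) = 8.638 + (-0.648)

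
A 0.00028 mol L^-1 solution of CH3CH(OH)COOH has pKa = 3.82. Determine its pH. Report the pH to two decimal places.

CH3CH(OH)COOH ⇌ CH3CH(OH)COO- + H+
Ka = 10^(−3.82) = 1.51 × 10^-4
Let x = [H+] at equilibrium. Ka = x²/(0.00028 − x).
x is not negligible relative to C₀; solve x² + 0.000151·x − 4.23e-08 = 0.
x = [−0.000151 + √(0.000151² + 1.69e-07)]/2 = 1.44 × 10^-4 M
pH = −log[H+] = −log(1.44 × 10^-4) = 3.84

pH = 3.84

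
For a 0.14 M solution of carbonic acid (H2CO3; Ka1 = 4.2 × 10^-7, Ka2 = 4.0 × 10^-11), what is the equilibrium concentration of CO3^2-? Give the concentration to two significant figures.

First ionization gives [H+] ≈ [HCO3-] = 2.42 × 10^-4 M.
Second step: Ka2 = [H+][CO3^2-]/[HCO3-] ≈ [CO3^2-] (since [H+] ≈ [HCO3-]).
So [CO3^2-] ≈ Ka2.

4.0 × 10^-11 M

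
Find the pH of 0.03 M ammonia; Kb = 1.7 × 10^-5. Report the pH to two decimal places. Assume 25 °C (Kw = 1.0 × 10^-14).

pH = 10.85

NH3 + H2O ⇌ NH4+ + OH-
From the ICE table, Kb = [OH-]²/(0.03 − [OH-]) = 1.7 × 10^-5.
Since Kb ≪ C₀, [OH-] ≈ √(Kb·C₀) = 7.14 × 10^-4 M.
pOH = 3.15, so pH = 14.00 − pOH = 10.85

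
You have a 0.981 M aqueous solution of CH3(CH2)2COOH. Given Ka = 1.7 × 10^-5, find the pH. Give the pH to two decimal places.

CH3(CH2)2COOH ⇌ CH3(CH2)2COO- + H+
From the ICE table, Ka = [H+]²/(0.981 − [H+]) = 1.7 × 10^-5.
Neglecting [H+] in the denominator: [H+] = √(1.7 × 10^-5 × 0.981) = 4.08 × 10^-3 M
pH = −log[H+] = −log(4.08 × 10^-3) = 2.39

pH = 2.39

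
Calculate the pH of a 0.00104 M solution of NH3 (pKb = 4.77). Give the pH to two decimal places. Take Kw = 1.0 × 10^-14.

NH3 + H2O ⇌ NH4+ + OH-
Kb = 10^(−4.77) = 1.70 × 10^-5
Kb = [OH-]²/(0.00104 − [OH-]) = 1.70 × 10^-5
[OH-] is not negligible relative to C₀; solve [OH-]² + 1.7e-05·[OH-] − 1.77e-08 = 0.
[OH-] = [−1.7e-05 + √(1.7e-05² + 7.07e-08)]/2 = 1.25 × 10^-4 M
pOH = 3.90, so pH = 14.00 − pOH = 10.10

pH = 10.10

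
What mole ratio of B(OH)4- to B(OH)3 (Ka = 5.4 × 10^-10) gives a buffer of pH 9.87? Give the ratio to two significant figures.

pKa = -log(5.4 × 10^-10) = 9.268
pH = pKa + log(r) ⇒ log(r) = 9.87 − 9.268 = +0.602
r = [B(OH)4-]/[B(OH)3] = 10^(+0.602) = 4

ratio = 4.0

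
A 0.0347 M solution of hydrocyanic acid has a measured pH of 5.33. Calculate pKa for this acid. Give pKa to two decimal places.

pKa = 9.20

[H+] = 10^(-5.33) = 4.68 × 10^-6 M
At equilibrium [HA] = 0.0347 − 4.68 × 10^-6 = 3.47 × 10^-2 M
Ka = [H+][A-]/[HA] = (4.68 × 10^-6)² / 3.47 × 10^-2 = 6.31 × 10^-10
pKa = -log(6.31 × 10^-10) = 9.20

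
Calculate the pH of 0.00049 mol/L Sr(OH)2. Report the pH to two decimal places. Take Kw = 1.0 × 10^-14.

pH = 10.99

Sr(OH)2 is a strong base (each formula unit releases 2 OH-); [OH-] = 0.00098 M.
pOH = -log(0.00098) = 3.01
pH = 14.00 - 3.01 = 10.99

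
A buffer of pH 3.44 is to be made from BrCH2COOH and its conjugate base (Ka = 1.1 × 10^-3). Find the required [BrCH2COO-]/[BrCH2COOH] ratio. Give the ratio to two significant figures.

ratio = 3.0

pKa = -log(1.1 × 10^-3) = 2.959
pH = pKa + log(r) ⇒ log(r) = 3.44 − 2.959 = +0.481
r = [BrCH2COO-]/[BrCH2COOH] = 10^(+0.481) = 3.03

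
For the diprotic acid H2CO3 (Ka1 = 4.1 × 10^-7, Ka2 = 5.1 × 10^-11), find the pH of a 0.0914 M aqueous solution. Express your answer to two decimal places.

pH = 3.71

Ka1 ≫ Ka2, so treat the first dissociation as the only significant source of H+.
Ka1 = x²/(0.0914 − x) = 4.1 × 10^-7
x ≈ √(4.1 × 10^-7 × 0.0914) = 1.94 × 10^-4 M
pH = −log(1.94 × 10^-4) = 3.71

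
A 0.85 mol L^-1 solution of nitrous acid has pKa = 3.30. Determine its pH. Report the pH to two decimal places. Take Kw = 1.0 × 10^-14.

HNO2 ⇌ NO2- + H+
Ka = 10^(−3.30) = 5.01 × 10^-4
From the ICE table, Ka = [H+]²/(0.85 − [H+]) = 5.01 × 10^-4.
Since Ka ≪ C₀, [H+] ≈ √(Ka·C₀) = 2.06 × 10^-2 M.
pH = −log[H+] = −log(2.06 × 10^-2) = 1.69

pH = 1.69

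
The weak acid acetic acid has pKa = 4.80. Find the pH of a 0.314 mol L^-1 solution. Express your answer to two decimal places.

pH = 2.65

CH3COOH ⇌ CH3COO- + H+
Ka = 10^(−4.80) = 1.58 × 10^-5
Ka = x²/(0.314 − x) = 1.58 × 10^-5
Neglecting x in the denominator: x = √(1.58 × 10^-5 × 0.314) = 2.23 × 10^-3 M
pH = −log(2.23 × 10^-3) = 2.65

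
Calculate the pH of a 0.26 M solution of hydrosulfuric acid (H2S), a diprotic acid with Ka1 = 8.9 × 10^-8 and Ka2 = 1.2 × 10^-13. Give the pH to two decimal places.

Ka1 ≫ Ka2, so treat the first dissociation as the only significant source of H+.
Ka1 = x²/(0.26 − x) = 8.9 × 10^-8
x ≈ √(8.9 × 10^-8 × 0.26) = 1.52 × 10^-4 M
pH = −log(1.52 × 10^-4) = 3.82

pH = 3.82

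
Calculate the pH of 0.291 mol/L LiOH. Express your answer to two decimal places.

LiOH is a strong base; [OH-] = 0.291 M.
pOH = -log(0.291) = 0.54
pH = 14.00 - 0.54 = 13.46

pH = 13.46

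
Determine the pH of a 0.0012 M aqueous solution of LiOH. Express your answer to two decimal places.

LiOH is a strong base; [OH-] = 0.0012 M.
pOH = -log(0.0012) = 2.92
pH = 14.00 - 2.92 = 11.08

pH = 11.08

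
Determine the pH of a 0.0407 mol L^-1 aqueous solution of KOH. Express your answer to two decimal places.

KOH is a strong base; [OH-] = 0.0407 M.
pOH = -log(0.0407) = 1.39
pH = 14.00 - 1.39 = 12.61

pH = 12.61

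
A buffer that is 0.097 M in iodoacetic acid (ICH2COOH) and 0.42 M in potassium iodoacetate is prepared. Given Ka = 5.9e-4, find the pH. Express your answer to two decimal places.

pH = 3.87

pKa = −log(5.9 × 10^-4) = 3.229
Using pH = pKa + log([base]/[acid]) with [base]/[acid] = 0.42/0.097:
pH = 3.229 + (+0.636) = 3.87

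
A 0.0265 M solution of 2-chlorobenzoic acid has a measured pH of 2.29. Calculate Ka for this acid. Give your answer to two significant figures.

[H+] = 10^(-2.29) = 5.13 × 10^-3 M
At equilibrium [HA] = 0.0265 − 5.13 × 10^-3 = 2.14 × 10^-2 M
Ka = [H+][A-]/[HA] = (5.13 × 10^-3)² / 2.14 × 10^-2 = 1.2 × 10^-3

Ka = 1.2 × 10^-3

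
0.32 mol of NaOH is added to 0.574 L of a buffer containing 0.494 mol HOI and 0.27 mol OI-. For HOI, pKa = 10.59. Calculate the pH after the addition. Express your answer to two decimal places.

OH- converts HOI to OI-: HOI → 0.174 mol, OI- → 0.59 mol.
Henderson–Hasselbalch with mole ratio 0.59/0.174: pH = 10.59 + (+0.530)

pH = 11.12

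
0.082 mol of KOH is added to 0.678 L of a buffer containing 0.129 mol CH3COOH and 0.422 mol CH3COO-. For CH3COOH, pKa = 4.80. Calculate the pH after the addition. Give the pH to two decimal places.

pH = 5.83

OH- converts CH3COOH to CH3COO-: CH3COOH → 0.047 mol, CH3COO- → 0.504 mol.
pH = pKa + log([A⁻]/[HA]) = 4.80 + log(0.504/0.047) = 4.80 +1.030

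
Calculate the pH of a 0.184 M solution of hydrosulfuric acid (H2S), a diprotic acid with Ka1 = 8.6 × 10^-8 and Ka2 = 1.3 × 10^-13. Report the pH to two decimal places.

pH = 3.90

Ka1 ≫ Ka2, so treat the first dissociation as the only significant source of H+.
Ka1 = x²/(0.184 − x) = 8.6 × 10^-8
x ≈ √(8.6 × 10^-8 × 0.184) = 1.26 × 10^-4 M
pH = −log(1.26 × 10^-4) = 3.90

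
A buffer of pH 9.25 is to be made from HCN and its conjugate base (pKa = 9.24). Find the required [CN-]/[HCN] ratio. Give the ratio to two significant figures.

ratio = 1.0

pH = pKa + log(r) ⇒ log(r) = 9.25 − 9.24 = +0.01
r = [CN-]/[HCN] = 10^(+0.01) = 1.02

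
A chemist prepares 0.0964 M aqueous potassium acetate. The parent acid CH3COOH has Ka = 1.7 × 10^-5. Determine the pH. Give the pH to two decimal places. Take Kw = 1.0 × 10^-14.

pH = 8.88

CH3COO- is the conjugate base of the weak acid CH3COOH.
Kb = Kw/Ka = 1.0×10^-14 / 1.7 × 10^-5 = 5.88 × 10^-10
From the ICE table, Kb = [OH-]²/(0.0964 − [OH-]) = 5.88 × 10^-10.
Neglecting [OH-] in the denominator: [OH-] = √(5.88 × 10^-10 × 0.0964) = 7.53 × 10^-6 M
Check: 0.0078% ionized — well under 5%, approximation valid.
pOH = −log(7.53 × 10^-6) = 5.12; pH = 14.00 − 5.12 = 8.88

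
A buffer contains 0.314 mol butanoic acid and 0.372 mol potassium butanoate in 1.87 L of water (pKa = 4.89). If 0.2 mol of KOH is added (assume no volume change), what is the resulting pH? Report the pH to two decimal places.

After neutralization: n(CH3(CH2)2COOH) = 0.114 mol, n(CH3(CH2)2COO-) = 0.572 mol.
Henderson–Hasselbalch with mole ratio 0.572/0.114: pH = 4.89 + (+0.700)

pH = 5.59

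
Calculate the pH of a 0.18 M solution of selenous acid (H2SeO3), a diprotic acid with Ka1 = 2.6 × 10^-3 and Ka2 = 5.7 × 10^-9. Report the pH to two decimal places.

Ka1 ≫ Ka2, so treat the first dissociation as the only significant source of H+.
Ka1 = x²/(0.18 − x) = 2.6 × 10^-3
Solving the quadratic: x = (−Ka1 + √(Ka1² + 4·Ka1·C₀))/2 = 2.04 × 10^-2 M
pH = −log(2.04 × 10^-2) = 1.69

pH = 1.69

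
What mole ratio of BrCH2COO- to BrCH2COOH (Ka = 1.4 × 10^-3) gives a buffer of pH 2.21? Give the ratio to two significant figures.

pKa = -log(1.4 × 10^-3) = 2.854
pH = pKa + log(r) ⇒ log(r) = 2.21 − 2.854 = -0.644
r = [BrCH2COO-]/[BrCH2COOH] = 10^(-0.644) = 0.227

ratio = 0.23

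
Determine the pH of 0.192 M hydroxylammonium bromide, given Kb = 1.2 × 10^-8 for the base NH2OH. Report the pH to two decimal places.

NH3OH+ is the conjugate acid of the weak base NH2OH.
Ka = Kw/Kb = 1.0×10^-14 / 1.2 × 10^-8 = 8.33 × 10^-7
From the ICE table, Ka = [H+]²/(0.192 − [H+]) = 8.33 × 10^-7.
Assume [H+] ≪ 0.192: [H+] ≈ √(8.33 × 10^-7 × 0.192) = 4.00 × 10^-4 M
pH = −log(4.00 × 10^-4) = 3.40

pH = 3.40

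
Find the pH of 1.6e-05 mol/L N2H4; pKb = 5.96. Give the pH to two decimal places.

N2H4 + H2O ⇌ N2H5+ + OH-
Kb = 10^(−5.96) = 1.10 × 10^-6
Kb = [OH-]²/(1.6e-05 − [OH-]) = 1.10 × 10^-6
The 5% rule fails; solving [OH-]² + Kb·[OH-] − Kb·C₀ = 0 exactly:
[OH-] = [−1.1e-06 + √(1.1e-06² + 7.04e-11)]/2 = 3.68 × 10^-6 M
pOH = −log(3.68 × 10^-6) = 5.43; pH = 14.00 − 5.43 = 8.57

pH = 8.57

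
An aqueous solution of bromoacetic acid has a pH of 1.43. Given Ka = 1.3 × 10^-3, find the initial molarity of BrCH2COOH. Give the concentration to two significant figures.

C₀ = 1.1 M

[H+] = 10^(-1.43) = 3.72 × 10^-2 M = x
Ka = x²/(C₀ − x) ⇒ C₀ = x + x²/Ka
C₀ = 3.72 × 10^-2 + (3.72 × 10^-2)²/(1.3 × 10^-3) = 1.10 M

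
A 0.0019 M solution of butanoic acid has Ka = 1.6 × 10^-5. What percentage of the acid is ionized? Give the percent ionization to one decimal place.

8.8%

CH3(CH2)2COOH ⇌ CH3(CH2)2COO- + H+; let x = [H+] at equilibrium.
Ka = x²/(C₀ − x); solving the quadratic gives x = 1.67 × 10^-4 M.
Fraction ionized = 1.67 × 10^-4 / 0.0019 = 0.0879 → 8.8%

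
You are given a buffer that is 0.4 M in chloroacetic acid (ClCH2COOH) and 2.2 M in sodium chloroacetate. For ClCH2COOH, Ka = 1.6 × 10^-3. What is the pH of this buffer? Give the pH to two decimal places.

pKa = −log(1.6 × 10^-3) = 2.796
Henderson–Hasselbalch: pH = pKa + log([ClCH2COO-]/[ClCH2COOH]) = 2.796 + log(2.2/0.4)
pH = 2.796 + (+0.740) = 3.54

pH = 3.54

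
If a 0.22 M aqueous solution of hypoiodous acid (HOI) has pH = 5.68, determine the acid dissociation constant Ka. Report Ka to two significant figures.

[H+] = 10^(-5.68) = 2.09 × 10^-6 M
At equilibrium [HA] = 0.22 − 2.09 × 10^-6 = 2.20 × 10^-1 M
Ka = [H+][A-]/[HA] = (2.09 × 10^-6)² / 2.20 × 10^-1 = 2.0 × 10^-11

Ka = 2.0 × 10^-11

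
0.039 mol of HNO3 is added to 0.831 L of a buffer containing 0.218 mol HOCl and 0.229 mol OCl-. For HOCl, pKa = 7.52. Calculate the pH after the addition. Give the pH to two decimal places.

Added H+ converts OCl- to HOCl: HOCl → 0.257 mol, OCl- → 0.19 mol.
pH = pKa + log(n_OCl-/n_HOCl) = 7.52 + log(0.19/0.257) = 7.52 + (-0.131)

pH = 7.39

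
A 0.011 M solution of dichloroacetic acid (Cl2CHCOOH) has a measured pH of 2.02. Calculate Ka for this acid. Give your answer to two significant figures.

Ka = 6.3 × 10^-2

[H+] = 10^(-2.02) = 9.55 × 10^-3 M
At equilibrium [HA] = 0.011 − 9.55 × 10^-3 = 1.45 × 10^-3 M
Ka = [H+][A-]/[HA] = (9.55 × 10^-3)² / 1.45 × 10^-3 = 6.3 × 10^-2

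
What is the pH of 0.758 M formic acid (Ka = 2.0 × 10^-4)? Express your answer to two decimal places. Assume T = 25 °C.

pH = 1.91

HCOOH ⇌ HCOO- + H+
Ka = x²/(0.758 − x) = 2.0 × 10^-4
Assume x ≪ 0.758: x ≈ √(2.0 × 10^-4 × 0.758) = 1.23 × 10^-2 M
pH = −log(1.23 × 10^-2) = 1.91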